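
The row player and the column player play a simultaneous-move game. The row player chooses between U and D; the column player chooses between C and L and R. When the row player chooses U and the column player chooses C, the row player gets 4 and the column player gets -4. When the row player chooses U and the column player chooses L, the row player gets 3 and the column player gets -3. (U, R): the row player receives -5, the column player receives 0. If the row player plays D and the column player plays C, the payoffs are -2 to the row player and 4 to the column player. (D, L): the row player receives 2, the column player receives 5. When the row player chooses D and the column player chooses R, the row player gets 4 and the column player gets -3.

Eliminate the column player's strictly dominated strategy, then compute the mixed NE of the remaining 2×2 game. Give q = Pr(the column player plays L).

The column player's strategy C is strictly dominated by L: -3 > -4 and 5 > 4. Eliminate C.
The column player's mix must leave the row player indifferent between U and D.
  the row player's expected payoff from U: q·3 + (1−q)·(-5) = 8q - 5
  the row player's expected payoff from D: q·2 + (1−q)·4 = -2q + 4
  8q - 5 = -2q + 4  ⇒  10q = 9  ⇒  q = 9/10.

q = 9/10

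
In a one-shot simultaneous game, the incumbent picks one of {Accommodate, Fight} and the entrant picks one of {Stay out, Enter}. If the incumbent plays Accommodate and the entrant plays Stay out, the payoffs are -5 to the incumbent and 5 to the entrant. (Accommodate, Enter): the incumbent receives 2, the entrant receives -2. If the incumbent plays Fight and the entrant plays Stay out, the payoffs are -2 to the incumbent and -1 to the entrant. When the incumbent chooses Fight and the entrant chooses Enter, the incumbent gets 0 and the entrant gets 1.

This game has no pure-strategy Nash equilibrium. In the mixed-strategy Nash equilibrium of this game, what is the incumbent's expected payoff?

-4/5

The entrant's mix must leave the incumbent indifferent between Accommodate and Fight.
  the incumbent's expected payoff from Accommodate: q·(-5) + (1−q)·2 = -7q + 2
  the incumbent's expected payoff from Fight: q·(-2) + (1−q)·0 = -2q
  -7q + 2 = -2q  ⇒  -5q = -2  ⇒  q = 2/5.
At equilibrium the incumbent is indifferent across rows, so the incumbent's payoff equals the payoff from Accommodate: (2/5)·(-5) + (3/5)·2 = -4/5.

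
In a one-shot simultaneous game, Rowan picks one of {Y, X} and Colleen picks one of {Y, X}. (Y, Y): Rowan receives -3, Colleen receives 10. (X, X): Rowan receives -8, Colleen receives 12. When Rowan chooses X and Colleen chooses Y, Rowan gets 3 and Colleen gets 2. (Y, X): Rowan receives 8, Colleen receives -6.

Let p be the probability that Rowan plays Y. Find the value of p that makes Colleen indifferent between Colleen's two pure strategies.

p = 5/13

Rowan's mix must leave Colleen indifferent between Y and X.
  Colleen's payoff from Y: p·10 + (1−p)·2 = 8p + 2
  Colleen's payoff from X: p·(-6) + (1−p)·12 = -18p + 12
  8p + 2 = -18p + 12  ⇒  26p = 10  ⇒  p = 5/13.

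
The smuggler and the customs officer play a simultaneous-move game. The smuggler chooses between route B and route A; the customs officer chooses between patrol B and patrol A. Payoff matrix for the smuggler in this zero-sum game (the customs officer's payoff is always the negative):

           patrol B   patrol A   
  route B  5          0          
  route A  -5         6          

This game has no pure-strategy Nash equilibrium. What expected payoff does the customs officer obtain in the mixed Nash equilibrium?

The smuggler's mix must leave the customs officer indifferent between patrol B and patrol A.
  the customs officer's payoff from patrol B: p·(-5) + (1−p)·5 = -10p + 5
  the customs officer's payoff from patrol A: p·0 + (1−p)·(-6) = 6p - 6
  -10p + 5 = 6p - 6  ⇒  -16p = -11  ⇒  p = 11/16.
At equilibrium the customs officer is indifferent across columns, so the customs officer's payoff equals the payoff from patrol B: (11/16)·(-5) + (5/16)·5 = -15/8.

-15/8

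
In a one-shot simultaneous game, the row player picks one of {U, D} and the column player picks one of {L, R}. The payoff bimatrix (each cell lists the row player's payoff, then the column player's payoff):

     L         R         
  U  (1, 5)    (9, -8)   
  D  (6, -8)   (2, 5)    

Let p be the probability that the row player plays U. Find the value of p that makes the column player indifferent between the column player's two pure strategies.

Set the column player's expected payoff from L equal to that from R:
  the column player's expected payoff from L: p·5 + (1−p)·(-8) = 13p - 8
  the column player's expected payoff from R: p·(-8) + (1−p)·5 = -13p + 5
  13p - 8 = -13p + 5  ⇒  26p = 13  ⇒  p = 1/2.

p = 1/2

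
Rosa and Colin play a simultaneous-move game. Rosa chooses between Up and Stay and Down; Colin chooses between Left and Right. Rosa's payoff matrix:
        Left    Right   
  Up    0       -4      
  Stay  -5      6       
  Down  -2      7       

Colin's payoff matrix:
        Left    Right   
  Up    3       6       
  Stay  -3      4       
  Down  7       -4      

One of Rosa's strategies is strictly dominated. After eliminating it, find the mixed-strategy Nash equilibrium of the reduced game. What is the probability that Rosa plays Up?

p = 11/14

Rosa's strategy Stay is strictly dominated by Down: -2 > -5 and 7 > 6. Eliminate Stay.
For Colin to be willing to mix, Colin must be indifferent between Left and Right, which pins down Rosa's mix.
  Colin's payoff to Left: p·3 + (1−p)·7 = -4p + 7
  Colin's payoff to Right: p·6 + (1−p)·(-4) = 10p - 4
  -4p + 7 = 10p - 4  ⇒  -14p = -11  ⇒  p = 11/14.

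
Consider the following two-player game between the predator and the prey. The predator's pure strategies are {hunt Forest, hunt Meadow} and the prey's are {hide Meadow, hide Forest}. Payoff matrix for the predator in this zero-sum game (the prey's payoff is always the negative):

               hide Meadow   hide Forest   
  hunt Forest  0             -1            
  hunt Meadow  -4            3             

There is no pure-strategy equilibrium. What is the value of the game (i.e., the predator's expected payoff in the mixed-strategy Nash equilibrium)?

v = -1/2

In a mixed equilibrium the predator is indifferent between hunt Forest and hunt Meadow; this condition fixes q.
  the predator's payoff from hunt Forest: q·0 + (1−q)·(-1) = q - 1
  the predator's payoff from hunt Meadow: q·(-4) + (1−q)·3 = -7q + 3
  q - 1 = -7q + 3  ⇒  8q = 4  ⇒  q = 1/2.
The value is the predator's expected payoff against this mix (using hunt Forest): (1/2)·0 + (1/2)·(-1) = -1/2.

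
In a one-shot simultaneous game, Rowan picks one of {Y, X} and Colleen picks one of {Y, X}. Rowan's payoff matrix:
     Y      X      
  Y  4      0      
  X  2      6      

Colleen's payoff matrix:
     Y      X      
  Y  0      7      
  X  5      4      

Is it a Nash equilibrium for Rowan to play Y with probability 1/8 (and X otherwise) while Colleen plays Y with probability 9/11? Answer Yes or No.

Given Colleen's mix q = 9/11, Rowan's payoff from Y is 36/11 but from X is 30/11. Rowan strictly prefers Y, so Rowan would not mix.
So the proposed profile is not a Nash equilibrium.

No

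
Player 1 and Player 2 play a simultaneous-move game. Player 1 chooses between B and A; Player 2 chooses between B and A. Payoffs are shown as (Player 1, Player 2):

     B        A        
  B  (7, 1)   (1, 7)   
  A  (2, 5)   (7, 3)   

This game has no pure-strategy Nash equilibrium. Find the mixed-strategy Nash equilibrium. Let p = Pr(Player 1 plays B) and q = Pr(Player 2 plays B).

Player 1's mix must leave Player 2 indifferent between B and A.
  Player 2's payoff from B: p·1 + (1−p)·5 = -4p + 5
  Player 2's payoff from A: p·7 + (1−p)·3 = 4p + 3
  -4p + 5 = 4p + 3  ⇒  -8p = -2  ⇒  p = 1/4.
Set Player 1's expected payoff from B equal to that from A:
  Player 1's payoff to B: q·7 + (1−q)·1 = 6q + 1
  Player 1's payoff to A: q·2 + (1−q)·7 = -5q + 7
  6q + 1 = -5q + 7  ⇒  11q = 6  ⇒  q = 6/11.

p = 1/4, q = 6/11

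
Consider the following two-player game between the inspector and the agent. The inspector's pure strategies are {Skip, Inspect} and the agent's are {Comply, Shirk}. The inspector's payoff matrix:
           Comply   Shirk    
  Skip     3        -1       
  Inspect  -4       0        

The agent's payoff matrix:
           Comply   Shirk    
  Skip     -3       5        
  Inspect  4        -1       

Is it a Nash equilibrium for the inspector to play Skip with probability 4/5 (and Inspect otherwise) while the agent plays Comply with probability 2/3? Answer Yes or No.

Given the inspector's mix p = 4/5, the agent's payoff from Comply is -8/5 but from Shirk is 19/5. The agent strictly prefers Shirk, so the agent would not mix.
So the proposed profile is not a Nash equilibrium.

No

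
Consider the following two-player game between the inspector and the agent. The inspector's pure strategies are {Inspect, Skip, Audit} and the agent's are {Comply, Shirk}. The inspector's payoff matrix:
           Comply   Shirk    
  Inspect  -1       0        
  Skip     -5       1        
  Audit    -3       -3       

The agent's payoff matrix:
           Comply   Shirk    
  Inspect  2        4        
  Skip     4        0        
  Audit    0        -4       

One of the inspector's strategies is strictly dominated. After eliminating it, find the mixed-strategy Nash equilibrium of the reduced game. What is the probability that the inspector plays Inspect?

The inspector's strategy Audit is strictly dominated by Inspect: -1 > -3 and 0 > -3. Eliminate Audit.
The agent's indifference between Comply and Shirk determines the inspector's mixing probability p:
  the agent's payoff to Comply: p·2 + (1−p)·4 = -2p + 4
  the agent's payoff to Shirk: p·4 + (1−p)·0 = 4p
  -2p + 4 = 4p  ⇒  -6p = -4  ⇒  p = 2/3.

p = 2/3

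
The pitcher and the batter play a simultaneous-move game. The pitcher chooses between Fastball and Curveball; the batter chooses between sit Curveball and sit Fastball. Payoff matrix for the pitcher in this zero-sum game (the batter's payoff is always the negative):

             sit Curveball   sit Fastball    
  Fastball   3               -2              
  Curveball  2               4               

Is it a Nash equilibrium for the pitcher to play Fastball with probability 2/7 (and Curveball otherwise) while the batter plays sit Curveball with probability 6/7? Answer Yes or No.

Yes

Check the batter's indifference given the pitcher's mix p = 2/7:
  payoff from sit Curveball = -16/7; payoff from sit Fastball = -16/7 — equal.
Check the pitcher's indifference given the batter's mix q = 6/7:
  payoff from Fastball = 16/7; payoff from Curveball = 16/7 — equal.
Both players are indifferent, so neither can profitably deviate.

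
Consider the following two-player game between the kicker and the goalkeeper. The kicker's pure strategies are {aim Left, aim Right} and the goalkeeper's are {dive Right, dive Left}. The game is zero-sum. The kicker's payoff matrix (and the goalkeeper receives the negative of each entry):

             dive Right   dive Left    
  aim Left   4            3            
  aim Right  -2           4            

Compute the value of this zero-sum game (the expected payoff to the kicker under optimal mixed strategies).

Set the kicker's expected payoff from aim Left equal to that from aim Right:
  the kicker's payoff from aim Left: q·4 + (1−q)·3 = q + 3
  the kicker's payoff from aim Right: q·(-2) + (1−q)·4 = -6q + 4
  q + 3 = -6q + 4  ⇒  7q = 1  ⇒  q = 1/7.
The value is the kicker's expected payoff against this mix (using aim Left): (1/7)·4 + (6/7)·3 = 22/7.

v = 22/7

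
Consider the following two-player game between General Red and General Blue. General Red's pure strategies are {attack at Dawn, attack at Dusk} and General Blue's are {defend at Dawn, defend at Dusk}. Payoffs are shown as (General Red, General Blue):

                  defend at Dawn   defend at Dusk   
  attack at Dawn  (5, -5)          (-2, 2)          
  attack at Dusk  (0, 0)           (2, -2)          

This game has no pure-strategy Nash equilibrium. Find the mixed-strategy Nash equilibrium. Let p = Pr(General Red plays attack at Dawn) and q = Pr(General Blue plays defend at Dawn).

General Blue's indifference between defend at Dawn and defend at Dusk determines General Red's mixing probability p:
  General Blue's expected payoff from defend at Dawn: p·(-5) + (1−p)·0 = -5p
  General Blue's expected payoff from defend at Dusk: p·2 + (1−p)·(-2) = 4p - 2
  -5p = 4p - 2  ⇒  -9p = -2  ⇒  p = 2/9.
Set General Red's expected payoff from attack at Dawn equal to that from attack at Dusk:
  General Red's expected payoff from attack at Dawn: q·5 + (1−q)·(-2) = 7q - 2
  General Red's expected payoff from attack at Dusk: q·0 + (1−q)·2 = -2q + 2
  7q - 2 = -2q + 2  ⇒  9q = 4  ⇒  q = 4/9.

p = 2/9, q = 4/9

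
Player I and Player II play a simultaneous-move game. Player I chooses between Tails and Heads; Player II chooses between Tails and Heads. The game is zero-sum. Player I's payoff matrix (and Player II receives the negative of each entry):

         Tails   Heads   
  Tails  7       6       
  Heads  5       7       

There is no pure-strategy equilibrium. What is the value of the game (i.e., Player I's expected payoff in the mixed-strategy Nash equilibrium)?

In a mixed equilibrium Player I is indifferent between Tails and Heads; this condition fixes q.
  Player I's payoff from Tails: q·7 + (1−q)·6 = q + 6
  Player I's payoff from Heads: q·5 + (1−q)·7 = -2q + 7
  q + 6 = -2q + 7  ⇒  3q = 1  ⇒  q = 1/3.
The value is Player I's expected payoff against this mix (using Tails): (1/3)·7 + (2/3)·6 = 19/3.

v = 19/3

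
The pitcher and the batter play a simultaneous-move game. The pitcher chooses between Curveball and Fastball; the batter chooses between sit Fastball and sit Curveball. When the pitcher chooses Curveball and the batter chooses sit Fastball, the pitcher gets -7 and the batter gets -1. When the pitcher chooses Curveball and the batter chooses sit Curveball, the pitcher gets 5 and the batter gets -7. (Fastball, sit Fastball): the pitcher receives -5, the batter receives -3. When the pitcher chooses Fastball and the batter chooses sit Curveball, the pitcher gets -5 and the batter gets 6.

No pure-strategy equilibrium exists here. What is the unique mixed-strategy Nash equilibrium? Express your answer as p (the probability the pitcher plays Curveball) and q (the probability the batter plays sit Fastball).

p = 3/5, q = 5/6

The batter's indifference between sit Fastball and sit Curveball determines the pitcher's mixing probability p:
  the batter's payoff from sit Fastball: p·(-1) + (1−p)·(-3) = 2p - 3
  the batter's payoff from sit Curveball: p·(-7) + (1−p)·6 = -13p + 6
  2p - 3 = -13p + 6  ⇒  15p = 9  ⇒  p = 3/5.
For the pitcher to be willing to mix, the pitcher must be indifferent between Curveball and Fastball, which pins down the batter's mix.
  the pitcher's payoff to Curveball: q·(-7) + (1−q)·5 = -12q + 5
  the pitcher's payoff to Fastball: q·(-5) + (1−q)·(-5) = -5
  -12q + 5 = -5  ⇒  -12q = -10  ⇒  q = 5/6.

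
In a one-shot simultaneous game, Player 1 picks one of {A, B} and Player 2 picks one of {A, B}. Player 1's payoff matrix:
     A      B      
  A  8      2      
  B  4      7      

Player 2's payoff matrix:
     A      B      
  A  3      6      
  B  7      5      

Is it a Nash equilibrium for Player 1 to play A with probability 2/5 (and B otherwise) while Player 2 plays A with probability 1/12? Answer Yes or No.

No

Given Player 2's mix q = 1/12, Player 1's payoff from A is 5/2 but from B is 27/4. Player 1 strictly prefers B, so Player 1 would not mix.
So the proposed profile is not a Nash equilibrium.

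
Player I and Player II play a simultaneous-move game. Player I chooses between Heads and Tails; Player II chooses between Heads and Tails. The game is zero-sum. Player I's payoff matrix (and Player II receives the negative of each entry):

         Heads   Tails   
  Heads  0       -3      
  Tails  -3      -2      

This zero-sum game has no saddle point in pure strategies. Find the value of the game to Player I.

Set Player I's expected payoff from Heads equal to that from Tails:
  Player I's payoff from Heads: q·0 + (1−q)·(-3) = 3q - 3
  Player I's payoff from Tails: q·(-3) + (1−q)·(-2) = -q - 2
  3q - 3 = -q - 2  ⇒  4q = 1  ⇒  q = 1/4.
The value is Player I's expected payoff against this mix (using Heads): (1/4)·0 + (3/4)·(-3) = -9/4.

v = -9/4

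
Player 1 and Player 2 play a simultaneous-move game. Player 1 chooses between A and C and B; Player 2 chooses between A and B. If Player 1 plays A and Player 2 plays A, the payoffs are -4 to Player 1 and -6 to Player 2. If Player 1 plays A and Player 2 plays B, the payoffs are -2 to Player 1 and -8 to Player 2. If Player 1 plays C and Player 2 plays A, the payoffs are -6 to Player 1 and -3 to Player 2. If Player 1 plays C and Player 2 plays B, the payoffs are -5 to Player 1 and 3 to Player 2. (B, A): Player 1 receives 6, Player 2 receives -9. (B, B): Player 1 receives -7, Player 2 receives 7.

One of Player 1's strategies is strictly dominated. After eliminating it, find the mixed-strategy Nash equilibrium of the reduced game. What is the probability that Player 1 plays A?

Player 1's strategy C is strictly dominated by A: -4 > -6 and -2 > -5. Eliminate C.
In a mixed equilibrium Player 2 is indifferent between A and B; this condition fixes p.
  Player 2's payoff from A: p·(-6) + (1−p)·(-9) = 3p - 9
  Player 2's payoff from B: p·(-8) + (1−p)·7 = -15p + 7
  3p - 9 = -15p + 7  ⇒  18p = 16  ⇒  p = 8/9.

p = 8/9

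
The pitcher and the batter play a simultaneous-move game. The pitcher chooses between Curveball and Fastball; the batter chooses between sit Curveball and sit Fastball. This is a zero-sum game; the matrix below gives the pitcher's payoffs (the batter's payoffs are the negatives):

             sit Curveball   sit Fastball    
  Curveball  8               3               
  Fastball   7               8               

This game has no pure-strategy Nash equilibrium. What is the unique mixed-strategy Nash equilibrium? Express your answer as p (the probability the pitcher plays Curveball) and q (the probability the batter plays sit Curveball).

In a mixed equilibrium the batter is indifferent between sit Curveball and sit Fastball; this condition fixes p.
  the batter's payoff from sit Curveball: p·(-8) + (1−p)·(-7) = -p - 7
  the batter's payoff from sit Fastball: p·(-3) + (1−p)·(-8) = 5p - 8
  -p - 7 = 5p - 8  ⇒  -6p = -1  ⇒  p = 1/6.
The pitcher's indifference between Curveball and Fastball determines the batter's mixing probability q:
  the pitcher's expected payoff from Curveball: q·8 + (1−q)·3 = 5q + 3
  the pitcher's expected payoff from Fastball: q·7 + (1−q)·8 = -q + 8
  5q + 3 = -q + 8  ⇒  6q = 5  ⇒  q = 5/6.

p = 1/6, q = 5/6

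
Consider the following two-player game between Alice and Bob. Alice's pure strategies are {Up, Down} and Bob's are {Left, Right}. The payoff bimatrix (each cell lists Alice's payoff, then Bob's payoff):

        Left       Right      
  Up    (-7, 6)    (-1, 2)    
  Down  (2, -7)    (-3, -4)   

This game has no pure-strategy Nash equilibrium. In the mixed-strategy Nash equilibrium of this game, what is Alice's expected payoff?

-23/11

Alice's indifference between Up and Down determines Bob's mixing probability q:
  Alice's payoff from Up: q·(-7) + (1−q)·(-1) = -6q - 1
  Alice's payoff from Down: q·2 + (1−q)·(-3) = 5q - 3
  -6q - 1 = 5q - 3  ⇒  -11q = -2  ⇒  q = 2/11.
At equilibrium Alice is indifferent across rows, so Alice's payoff equals the payoff from Up: (2/11)·(-7) + (9/11)·(-1) = -23/11.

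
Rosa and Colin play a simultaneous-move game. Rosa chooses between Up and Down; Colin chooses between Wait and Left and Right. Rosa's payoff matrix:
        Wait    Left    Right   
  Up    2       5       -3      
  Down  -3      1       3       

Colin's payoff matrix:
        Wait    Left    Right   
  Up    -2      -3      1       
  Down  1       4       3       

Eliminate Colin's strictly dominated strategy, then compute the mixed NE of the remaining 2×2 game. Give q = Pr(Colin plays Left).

q = 3/5

Colin's strategy Wait is strictly dominated by Right: 1 > -2 and 3 > 1. Eliminate Wait.
For Rosa to be willing to mix, Rosa must be indifferent between Up and Down, which pins down Colin's mix.
  Rosa's expected payoff from Up: q·5 + (1−q)·(-3) = 8q - 3
  Rosa's expected payoff from Down: q·1 + (1−q)·3 = -2q + 3
  8q - 3 = -2q + 3  ⇒  10q = 6  ⇒  q = 3/5.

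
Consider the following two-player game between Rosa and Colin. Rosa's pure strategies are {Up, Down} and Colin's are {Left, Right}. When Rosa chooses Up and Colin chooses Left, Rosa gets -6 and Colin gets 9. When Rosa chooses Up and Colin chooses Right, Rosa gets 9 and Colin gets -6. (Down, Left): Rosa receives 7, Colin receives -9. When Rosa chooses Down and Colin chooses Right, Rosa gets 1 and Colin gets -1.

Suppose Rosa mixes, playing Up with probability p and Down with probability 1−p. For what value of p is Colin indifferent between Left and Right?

p = 8/23

Colin's indifference between Left and Right determines Rosa's mixing probability p:
  Colin's expected payoff from Left: p·9 + (1−p)·(-9) = 18p - 9
  Colin's expected payoff from Right: p·(-6) + (1−p)·(-1) = -5p - 1
  18p - 9 = -5p - 1  ⇒  23p = 8  ⇒  p = 8/23.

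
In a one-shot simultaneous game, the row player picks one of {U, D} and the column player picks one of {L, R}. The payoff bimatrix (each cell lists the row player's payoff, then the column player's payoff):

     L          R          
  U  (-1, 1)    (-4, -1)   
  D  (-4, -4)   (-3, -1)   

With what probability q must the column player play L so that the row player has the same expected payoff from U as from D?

Set the row player's expected payoff from U equal to that from D:
  the row player's payoff to U: q·(-1) + (1−q)·(-4) = 3q - 4
  the row player's payoff to D: q·(-4) + (1−q)·(-3) = -q - 3
  3q - 4 = -q - 3  ⇒  4q = 1  ⇒  q = 1/4.

q = 1/4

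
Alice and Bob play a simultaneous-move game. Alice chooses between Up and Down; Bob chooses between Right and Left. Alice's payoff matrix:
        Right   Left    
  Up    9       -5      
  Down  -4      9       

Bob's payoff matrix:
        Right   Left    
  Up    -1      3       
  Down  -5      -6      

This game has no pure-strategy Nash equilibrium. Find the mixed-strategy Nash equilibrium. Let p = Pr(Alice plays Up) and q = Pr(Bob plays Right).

Set Bob's expected payoff from Right equal to that from Left:
  Bob's expected payoff from Right: p·(-1) + (1−p)·(-5) = 4p - 5
  Bob's expected payoff from Left: p·3 + (1−p)·(-6) = 9p - 6
  4p - 5 = 9p - 6  ⇒  -5p = -1  ⇒  p = 1/5.
Bob's mix must leave Alice indifferent between Up and Down.
  Alice's payoff to Up: q·9 + (1−q)·(-5) = 14q - 5
  Alice's payoff to Down: q·(-4) + (1−q)·9 = -13q + 9
  14q - 5 = -13q + 9  ⇒  27q = 14  ⇒  q = 14/27.

p = 1/5, q = 14/27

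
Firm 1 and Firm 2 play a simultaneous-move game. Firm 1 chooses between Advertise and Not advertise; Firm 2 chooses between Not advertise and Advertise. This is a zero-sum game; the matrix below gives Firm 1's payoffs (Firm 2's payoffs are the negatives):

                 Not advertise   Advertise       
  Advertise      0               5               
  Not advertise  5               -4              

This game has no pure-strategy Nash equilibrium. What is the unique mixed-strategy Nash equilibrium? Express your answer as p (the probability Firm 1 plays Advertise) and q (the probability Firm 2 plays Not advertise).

Firm 1's mix must leave Firm 2 indifferent between Not advertise and Advertise.
  Firm 2's payoff to Not advertise: p·0 + (1−p)·(-5) = 5p - 5
  Firm 2's payoff to Advertise: p·(-5) + (1−p)·4 = -9p + 4
  5p - 5 = -9p + 4  ⇒  14p = 9  ⇒  p = 9/14.
Set Firm 1's expected payoff from Advertise equal to that from Not advertise:
  Firm 1's expected payoff from Advertise: q·0 + (1−q)·5 = -5q + 5
  Firm 1's expected payoff from Not advertise: q·5 + (1−q)·(-4) = 9q - 4
  -5q + 5 = 9q - 4  ⇒  -14q = -9  ⇒  q = 9/14.

p = 9/14, q = 9/14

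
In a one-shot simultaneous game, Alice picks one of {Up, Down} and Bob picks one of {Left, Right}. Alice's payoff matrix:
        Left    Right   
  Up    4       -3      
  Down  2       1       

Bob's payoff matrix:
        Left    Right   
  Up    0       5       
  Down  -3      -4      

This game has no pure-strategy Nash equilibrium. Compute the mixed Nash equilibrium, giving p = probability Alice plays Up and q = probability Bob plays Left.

p = 1/6, q = 2/3

In a mixed equilibrium Bob is indifferent between Left and Right; this condition fixes p.
  Bob's payoff to Left: p·0 + (1−p)·(-3) = 3p - 3
  Bob's payoff to Right: p·5 + (1−p)·(-4) = 9p - 4
  3p - 3 = 9p - 4  ⇒  -6p = -1  ⇒  p = 1/6.
Alice's indifference between Up and Down determines Bob's mixing probability q:
  Alice's payoff to Up: q·4 + (1−q)·(-3) = 7q - 3
  Alice's payoff to Down: q·2 + (1−q)·1 = q + 1
  7q - 3 = q + 1  ⇒  6q = 4  ⇒  q = 2/3.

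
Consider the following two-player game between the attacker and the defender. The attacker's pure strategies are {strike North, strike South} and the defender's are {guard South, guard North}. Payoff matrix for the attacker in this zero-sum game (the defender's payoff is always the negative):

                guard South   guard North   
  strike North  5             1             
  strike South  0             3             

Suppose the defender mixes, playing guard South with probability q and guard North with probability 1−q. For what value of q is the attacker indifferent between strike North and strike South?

q = 2/7

The defender's mix must leave the attacker indifferent between strike North and strike South.
  the attacker's payoff to strike North: q·5 + (1−q)·1 = 4q + 1
  the attacker's payoff to strike South: q·0 + (1−q)·3 = -3q + 3
  4q + 1 = -3q + 3  ⇒  7q = 2  ⇒  q = 2/7.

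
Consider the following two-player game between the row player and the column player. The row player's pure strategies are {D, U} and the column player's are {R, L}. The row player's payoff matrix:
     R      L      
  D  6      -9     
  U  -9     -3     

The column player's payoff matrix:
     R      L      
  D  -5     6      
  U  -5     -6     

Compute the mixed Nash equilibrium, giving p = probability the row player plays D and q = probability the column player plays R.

p = 1/12, q = 2/7

Set the column player's expected payoff from R equal to that from L:
  the column player's expected payoff from R: p·(-5) + (1−p)·(-5) = -5
  the column player's expected payoff from L: p·6 + (1−p)·(-6) = 12p - 6
  -5 = 12p - 6  ⇒  -12p = -1  ⇒  p = 1/12.
For the row player to be willing to mix, the row player must be indifferent between D and U, which pins down the column player's mix.
  the row player's payoff from D: q·6 + (1−q)·(-9) = 15q - 9
  the row player's payoff from U: q·(-9) + (1−q)·(-3) = -6q - 3
  15q - 9 = -6q - 3  ⇒  21q = 6  ⇒  q = 2/7.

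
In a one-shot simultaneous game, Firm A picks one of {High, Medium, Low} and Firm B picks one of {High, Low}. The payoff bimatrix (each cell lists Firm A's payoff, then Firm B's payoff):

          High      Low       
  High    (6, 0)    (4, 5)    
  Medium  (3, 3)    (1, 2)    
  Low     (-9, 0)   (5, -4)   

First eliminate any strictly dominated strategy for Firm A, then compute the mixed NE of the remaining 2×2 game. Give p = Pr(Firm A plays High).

p = 4/9

Firm A's strategy Medium is strictly dominated by High: 6 > 3 and 4 > 1. Eliminate Medium.
Firm A's mix must leave Firm B indifferent between High and Low.
  Firm B's expected payoff from High: p·0 + (1−p)·0 = 0
  Firm B's expected payoff from Low: p·5 + (1−p)·(-4) = 9p - 4
  0 = 9p - 4  ⇒  -9p = -4  ⇒  p = 4/9.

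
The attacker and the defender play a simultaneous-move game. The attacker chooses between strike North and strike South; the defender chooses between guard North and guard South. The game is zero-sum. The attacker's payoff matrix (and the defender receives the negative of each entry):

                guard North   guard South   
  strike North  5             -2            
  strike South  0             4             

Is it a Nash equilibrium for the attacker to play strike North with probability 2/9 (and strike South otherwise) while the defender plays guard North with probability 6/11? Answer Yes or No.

No

Given the attacker's mix p = 2/9, the defender's payoff from guard North is -10/9 but from guard South is -8/3. The defender strictly prefers guard North, so the defender would not mix.
So the proposed profile is not a Nash equilibrium.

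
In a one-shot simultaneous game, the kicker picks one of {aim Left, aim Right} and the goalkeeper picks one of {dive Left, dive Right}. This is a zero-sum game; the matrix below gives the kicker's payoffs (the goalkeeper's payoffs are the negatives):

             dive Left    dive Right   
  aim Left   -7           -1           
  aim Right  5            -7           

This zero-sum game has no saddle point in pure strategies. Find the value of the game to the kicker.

The goalkeeper's mix must leave the kicker indifferent between aim Left and aim Right.
  the kicker's payoff from aim Left: q·(-7) + (1−q)·(-1) = -6q - 1
  the kicker's payoff from aim Right: q·5 + (1−q)·(-7) = 12q - 7
  -6q - 1 = 12q - 7  ⇒  -18q = -6  ⇒  q = 1/3.
The value is the kicker's expected payoff against this mix (using aim Left): (1/3)·(-7) + (2/3)·(-1) = -3.

v = -3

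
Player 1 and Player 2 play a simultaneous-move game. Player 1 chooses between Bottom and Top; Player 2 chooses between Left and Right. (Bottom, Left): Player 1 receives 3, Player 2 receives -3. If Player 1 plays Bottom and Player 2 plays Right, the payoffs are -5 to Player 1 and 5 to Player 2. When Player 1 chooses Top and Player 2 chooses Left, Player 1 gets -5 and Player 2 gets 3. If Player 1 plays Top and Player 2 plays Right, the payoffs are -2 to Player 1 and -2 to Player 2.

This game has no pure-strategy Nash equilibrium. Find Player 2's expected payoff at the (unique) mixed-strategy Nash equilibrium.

In a mixed equilibrium Player 2 is indifferent between Left and Right; this condition fixes p.
  Player 2's payoff from Left: p·(-3) + (1−p)·3 = -6p + 3
  Player 2's payoff from Right: p·5 + (1−p)·(-2) = 7p - 2
  -6p + 3 = 7p - 2  ⇒  -13p = -5  ⇒  p = 5/13.
At equilibrium Player 2 is indifferent across columns, so Player 2's payoff equals the payoff from Left: (5/13)·(-3) + (8/13)·3 = 9/13.

9/13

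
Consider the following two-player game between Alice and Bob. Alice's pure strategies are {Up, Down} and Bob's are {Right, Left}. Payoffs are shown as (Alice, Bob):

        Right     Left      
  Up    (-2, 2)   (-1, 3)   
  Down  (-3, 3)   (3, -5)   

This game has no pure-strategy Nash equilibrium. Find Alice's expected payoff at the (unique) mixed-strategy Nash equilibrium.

In a mixed equilibrium Alice is indifferent between Up and Down; this condition fixes q.
  Alice's expected payoff from Up: q·(-2) + (1−q)·(-1) = -q - 1
  Alice's expected payoff from Down: q·(-3) + (1−q)·3 = -6q + 3
  -q - 1 = -6q + 3  ⇒  5q = 4  ⇒  q = 4/5.
At equilibrium Alice is indifferent across rows, so Alice's payoff equals the payoff from Up: (4/5)·(-2) + (1/5)·(-1) = -9/5.

-9/5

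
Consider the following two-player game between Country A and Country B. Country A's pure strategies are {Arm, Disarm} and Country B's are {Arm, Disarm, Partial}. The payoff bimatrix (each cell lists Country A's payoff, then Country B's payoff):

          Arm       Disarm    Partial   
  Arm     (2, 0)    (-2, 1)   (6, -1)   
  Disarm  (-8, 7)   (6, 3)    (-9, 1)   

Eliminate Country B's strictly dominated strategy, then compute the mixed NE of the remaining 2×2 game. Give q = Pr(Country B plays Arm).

q = 4/9

Country B's strategy Partial is strictly dominated by Disarm: 1 > -1 and 3 > 1. Eliminate Partial.
In a mixed equilibrium Country A is indifferent between Arm and Disarm; this condition fixes q.
  Country A's payoff to Arm: q·2 + (1−q)·(-2) = 4q - 2
  Country A's payoff to Disarm: q·(-8) + (1−q)·6 = -14q + 6
  4q - 2 = -14q + 6  ⇒  18q = 8  ⇒  q = 4/9.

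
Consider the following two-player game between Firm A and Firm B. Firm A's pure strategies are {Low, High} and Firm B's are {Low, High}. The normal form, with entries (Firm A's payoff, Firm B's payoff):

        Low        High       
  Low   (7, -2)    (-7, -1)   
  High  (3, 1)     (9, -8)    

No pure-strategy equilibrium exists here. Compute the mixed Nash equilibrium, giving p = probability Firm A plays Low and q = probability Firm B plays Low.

p = 9/10, q = 4/5

In a mixed equilibrium Firm B is indifferent between Low and High; this condition fixes p.
  Firm B's expected payoff from Low: p·(-2) + (1−p)·1 = -3p + 1
  Firm B's expected payoff from High: p·(-1) + (1−p)·(-8) = 7p - 8
  -3p + 1 = 7p - 8  ⇒  -10p = -9  ⇒  p = 9/10.
Set Firm A's expected payoff from Low equal to that from High:
  Firm A's payoff to Low: q·7 + (1−q)·(-7) = 14q - 7
  Firm A's payoff to High: q·3 + (1−q)·9 = -6q + 9
  14q - 7 = -6q + 9  ⇒  20q = 16  ⇒  q = 4/5.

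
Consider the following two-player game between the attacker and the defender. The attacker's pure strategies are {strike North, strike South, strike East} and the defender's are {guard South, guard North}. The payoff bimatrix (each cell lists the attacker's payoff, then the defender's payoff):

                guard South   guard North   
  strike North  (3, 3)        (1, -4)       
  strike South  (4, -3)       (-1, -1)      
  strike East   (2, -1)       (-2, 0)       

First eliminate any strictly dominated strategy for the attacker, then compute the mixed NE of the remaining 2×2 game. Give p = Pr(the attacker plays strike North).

The attacker's strategy strike East is strictly dominated by strike North: 3 > 2 and 1 > -2. Eliminate strike East.
The defender's indifference between guard South and guard North determines the attacker's mixing probability p:
  the defender's expected payoff from guard South: p·3 + (1−p)·(-3) = 6p - 3
  the defender's expected payoff from guard North: p·(-4) + (1−p)·(-1) = -3p - 1
  6p - 3 = -3p - 1  ⇒  9p = 2  ⇒  p = 2/9.

p = 2/9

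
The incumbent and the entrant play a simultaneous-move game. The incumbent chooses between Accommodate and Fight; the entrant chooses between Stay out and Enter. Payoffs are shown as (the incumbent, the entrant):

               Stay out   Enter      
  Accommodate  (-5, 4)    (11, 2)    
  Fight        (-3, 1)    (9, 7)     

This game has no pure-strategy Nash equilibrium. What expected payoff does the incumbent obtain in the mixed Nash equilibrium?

3

In a mixed equilibrium the incumbent is indifferent between Accommodate and Fight; this condition fixes q.
  the incumbent's payoff from Accommodate: q·(-5) + (1−q)·11 = -16q + 11
  the incumbent's payoff from Fight: q·(-3) + (1−q)·9 = -12q + 9
  -16q + 11 = -12q + 9  ⇒  -4q = -2  ⇒  q = 1/2.
At equilibrium the incumbent is indifferent across rows, so the incumbent's payoff equals the payoff from Accommodate: (1/2)·(-5) + (1/2)·11 = 3.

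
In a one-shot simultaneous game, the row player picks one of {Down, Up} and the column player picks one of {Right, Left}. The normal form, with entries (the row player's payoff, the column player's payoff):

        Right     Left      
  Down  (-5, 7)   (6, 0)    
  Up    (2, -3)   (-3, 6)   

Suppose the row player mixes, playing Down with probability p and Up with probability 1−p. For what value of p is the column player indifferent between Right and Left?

p = 9/16

Set the column player's expected payoff from Right equal to that from Left:
  the column player's expected payoff from Right: p·7 + (1−p)·(-3) = 10p - 3
  the column player's expected payoff from Left: p·0 + (1−p)·6 = -6p + 6
  10p - 3 = -6p + 6  ⇒  16p = 9  ⇒  p = 9/16.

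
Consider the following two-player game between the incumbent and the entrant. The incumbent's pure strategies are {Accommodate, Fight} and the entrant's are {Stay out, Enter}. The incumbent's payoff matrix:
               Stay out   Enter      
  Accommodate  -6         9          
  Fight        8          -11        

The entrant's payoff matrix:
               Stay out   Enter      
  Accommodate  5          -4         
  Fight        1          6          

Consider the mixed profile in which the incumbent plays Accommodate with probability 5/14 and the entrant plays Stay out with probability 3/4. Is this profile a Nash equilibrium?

Given the entrant's mix q = 3/4, the incumbent's payoff from Accommodate is -9/4 but from Fight is 13/4. The incumbent strictly prefers Fight, so the incumbent would not mix.
So the proposed profile is not a Nash equilibrium.

No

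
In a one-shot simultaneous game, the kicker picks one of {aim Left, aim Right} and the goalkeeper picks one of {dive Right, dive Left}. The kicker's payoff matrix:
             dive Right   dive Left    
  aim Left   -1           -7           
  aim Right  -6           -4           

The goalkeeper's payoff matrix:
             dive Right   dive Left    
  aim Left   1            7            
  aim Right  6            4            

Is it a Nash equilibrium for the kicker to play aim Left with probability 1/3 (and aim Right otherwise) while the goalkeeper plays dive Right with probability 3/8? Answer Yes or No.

Given the kicker's mix p = 1/3, the goalkeeper's payoff from dive Right is 13/3 but from dive Left is 5. The goalkeeper strictly prefers dive Left, so the goalkeeper would not mix.
So the proposed profile is not a Nash equilibrium.

No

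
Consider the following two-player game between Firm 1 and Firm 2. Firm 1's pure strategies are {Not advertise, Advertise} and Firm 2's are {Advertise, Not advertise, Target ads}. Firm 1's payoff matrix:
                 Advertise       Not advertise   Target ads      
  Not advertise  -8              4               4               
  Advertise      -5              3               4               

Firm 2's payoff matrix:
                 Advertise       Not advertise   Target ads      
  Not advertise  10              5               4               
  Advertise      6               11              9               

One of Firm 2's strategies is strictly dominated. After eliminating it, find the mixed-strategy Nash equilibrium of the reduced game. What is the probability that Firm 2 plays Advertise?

q = 1/4

Firm 2's strategy Target ads is strictly dominated by Not advertise: 5 > 4 and 11 > 9. Eliminate Target ads.
In a mixed equilibrium Firm 1 is indifferent between Not advertise and Advertise; this condition fixes q.
  Firm 1's payoff to Not advertise: q·(-8) + (1−q)·4 = -12q + 4
  Firm 1's payoff to Advertise: q·(-5) + (1−q)·3 = -8q + 3
  -12q + 4 = -8q + 3  ⇒  -4q = -1  ⇒  q = 1/4.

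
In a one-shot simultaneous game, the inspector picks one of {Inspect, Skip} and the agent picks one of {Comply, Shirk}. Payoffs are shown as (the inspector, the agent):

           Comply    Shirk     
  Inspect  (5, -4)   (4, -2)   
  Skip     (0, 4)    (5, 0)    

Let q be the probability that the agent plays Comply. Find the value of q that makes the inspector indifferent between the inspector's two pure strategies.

q = 1/6

The agent's mix must leave the inspector indifferent between Inspect and Skip.
  the inspector's payoff to Inspect: q·5 + (1−q)·4 = q + 4
  the inspector's payoff to Skip: q·0 + (1−q)·5 = -5q + 5
  q + 4 = -5q + 5  ⇒  6q = 1  ⇒  q = 1/6.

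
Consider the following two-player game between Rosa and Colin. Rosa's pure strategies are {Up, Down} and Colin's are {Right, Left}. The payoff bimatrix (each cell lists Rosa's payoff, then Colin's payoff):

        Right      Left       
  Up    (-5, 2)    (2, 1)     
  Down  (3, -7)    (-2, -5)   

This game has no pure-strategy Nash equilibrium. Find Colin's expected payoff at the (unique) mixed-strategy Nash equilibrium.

-1

For Colin to be willing to mix, Colin must be indifferent between Right and Left, which pins down Rosa's mix.
  Colin's payoff from Right: p·2 + (1−p)·(-7) = 9p - 7
  Colin's payoff from Left: p·1 + (1−p)·(-5) = 6p - 5
  9p - 7 = 6p - 5  ⇒  3p = 2  ⇒  p = 2/3.
At equilibrium Colin is indifferent across columns, so Colin's payoff equals the payoff from Right: (2/3)·2 + (1/3)·(-7) = -1.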